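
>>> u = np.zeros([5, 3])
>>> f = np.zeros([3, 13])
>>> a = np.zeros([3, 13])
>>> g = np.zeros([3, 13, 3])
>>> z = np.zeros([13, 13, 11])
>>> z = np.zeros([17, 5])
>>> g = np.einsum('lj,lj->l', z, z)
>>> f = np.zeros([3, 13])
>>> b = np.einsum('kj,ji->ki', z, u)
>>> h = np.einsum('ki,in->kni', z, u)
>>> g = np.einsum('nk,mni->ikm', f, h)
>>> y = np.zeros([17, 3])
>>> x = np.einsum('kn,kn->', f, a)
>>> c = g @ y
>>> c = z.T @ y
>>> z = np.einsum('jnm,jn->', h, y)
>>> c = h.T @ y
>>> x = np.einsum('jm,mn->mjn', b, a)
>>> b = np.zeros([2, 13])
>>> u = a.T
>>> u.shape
(13, 3)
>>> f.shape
(3, 13)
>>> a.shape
(3, 13)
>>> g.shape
(5, 13, 17)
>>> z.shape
()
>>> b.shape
(2, 13)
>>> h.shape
(17, 3, 5)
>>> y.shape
(17, 3)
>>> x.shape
(3, 17, 13)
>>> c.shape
(5, 3, 3)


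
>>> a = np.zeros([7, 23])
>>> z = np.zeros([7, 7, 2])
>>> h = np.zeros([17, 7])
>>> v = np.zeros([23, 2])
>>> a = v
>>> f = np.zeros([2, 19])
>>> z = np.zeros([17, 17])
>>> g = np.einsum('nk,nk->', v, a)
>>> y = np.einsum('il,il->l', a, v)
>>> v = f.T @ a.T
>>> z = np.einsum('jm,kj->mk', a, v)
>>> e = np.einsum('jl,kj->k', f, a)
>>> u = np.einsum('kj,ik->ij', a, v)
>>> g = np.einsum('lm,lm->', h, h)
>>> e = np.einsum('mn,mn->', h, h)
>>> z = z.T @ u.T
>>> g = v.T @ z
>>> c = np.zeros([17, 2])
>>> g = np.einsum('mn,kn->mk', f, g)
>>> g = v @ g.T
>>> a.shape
(23, 2)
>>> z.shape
(19, 19)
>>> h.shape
(17, 7)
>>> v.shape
(19, 23)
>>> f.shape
(2, 19)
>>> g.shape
(19, 2)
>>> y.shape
(2,)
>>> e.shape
()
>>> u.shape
(19, 2)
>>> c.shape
(17, 2)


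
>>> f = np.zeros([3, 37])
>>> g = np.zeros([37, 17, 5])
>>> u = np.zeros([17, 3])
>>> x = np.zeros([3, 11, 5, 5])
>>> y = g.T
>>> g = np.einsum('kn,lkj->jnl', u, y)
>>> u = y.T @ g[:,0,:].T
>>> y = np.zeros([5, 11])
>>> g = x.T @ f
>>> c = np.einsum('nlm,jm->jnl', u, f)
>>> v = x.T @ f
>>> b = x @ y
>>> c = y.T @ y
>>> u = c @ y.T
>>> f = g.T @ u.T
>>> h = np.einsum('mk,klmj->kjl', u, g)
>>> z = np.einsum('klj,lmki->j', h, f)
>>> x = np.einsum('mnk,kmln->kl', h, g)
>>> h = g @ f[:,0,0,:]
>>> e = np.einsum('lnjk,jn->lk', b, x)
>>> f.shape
(37, 11, 5, 11)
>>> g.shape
(5, 5, 11, 37)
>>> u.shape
(11, 5)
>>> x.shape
(5, 11)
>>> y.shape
(5, 11)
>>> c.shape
(11, 11)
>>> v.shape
(5, 5, 11, 37)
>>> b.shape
(3, 11, 5, 11)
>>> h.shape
(5, 5, 11, 11)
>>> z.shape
(5,)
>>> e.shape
(3, 11)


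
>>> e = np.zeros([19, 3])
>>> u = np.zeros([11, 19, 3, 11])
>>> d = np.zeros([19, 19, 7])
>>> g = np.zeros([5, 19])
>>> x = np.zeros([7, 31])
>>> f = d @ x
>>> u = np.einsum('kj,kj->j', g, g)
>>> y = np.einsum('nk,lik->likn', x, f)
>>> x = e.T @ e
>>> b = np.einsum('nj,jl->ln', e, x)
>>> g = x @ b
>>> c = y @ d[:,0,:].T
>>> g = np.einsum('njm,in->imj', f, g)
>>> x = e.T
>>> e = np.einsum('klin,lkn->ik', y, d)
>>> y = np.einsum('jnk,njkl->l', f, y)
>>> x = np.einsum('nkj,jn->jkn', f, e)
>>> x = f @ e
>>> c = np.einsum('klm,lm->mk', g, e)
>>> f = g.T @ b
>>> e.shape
(31, 19)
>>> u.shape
(19,)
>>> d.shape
(19, 19, 7)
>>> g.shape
(3, 31, 19)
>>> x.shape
(19, 19, 19)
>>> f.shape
(19, 31, 19)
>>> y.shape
(7,)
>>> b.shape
(3, 19)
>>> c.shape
(19, 3)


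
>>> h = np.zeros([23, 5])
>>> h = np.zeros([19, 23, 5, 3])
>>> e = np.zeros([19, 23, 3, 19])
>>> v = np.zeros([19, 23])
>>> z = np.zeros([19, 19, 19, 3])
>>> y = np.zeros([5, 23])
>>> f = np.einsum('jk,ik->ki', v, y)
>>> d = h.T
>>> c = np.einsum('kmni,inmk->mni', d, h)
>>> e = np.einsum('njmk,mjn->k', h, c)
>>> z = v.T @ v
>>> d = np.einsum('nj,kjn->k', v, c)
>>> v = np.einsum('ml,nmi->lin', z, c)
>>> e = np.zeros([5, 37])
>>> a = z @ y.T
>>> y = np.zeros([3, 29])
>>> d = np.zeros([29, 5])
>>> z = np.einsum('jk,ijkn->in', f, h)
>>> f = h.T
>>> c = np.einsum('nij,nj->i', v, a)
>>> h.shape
(19, 23, 5, 3)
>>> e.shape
(5, 37)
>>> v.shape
(23, 19, 5)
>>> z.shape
(19, 3)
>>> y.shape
(3, 29)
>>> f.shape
(3, 5, 23, 19)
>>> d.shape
(29, 5)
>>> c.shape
(19,)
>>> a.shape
(23, 5)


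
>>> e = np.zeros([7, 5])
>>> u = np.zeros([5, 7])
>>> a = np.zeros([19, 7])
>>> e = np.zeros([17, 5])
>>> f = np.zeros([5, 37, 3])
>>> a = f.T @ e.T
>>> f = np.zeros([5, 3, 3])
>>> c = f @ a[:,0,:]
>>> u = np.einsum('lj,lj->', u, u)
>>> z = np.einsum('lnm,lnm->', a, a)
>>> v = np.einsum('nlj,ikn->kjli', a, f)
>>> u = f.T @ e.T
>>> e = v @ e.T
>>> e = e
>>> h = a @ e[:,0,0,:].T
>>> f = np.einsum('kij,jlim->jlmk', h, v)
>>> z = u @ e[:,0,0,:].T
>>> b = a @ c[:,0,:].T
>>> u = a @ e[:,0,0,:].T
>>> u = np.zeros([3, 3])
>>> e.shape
(3, 17, 37, 17)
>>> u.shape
(3, 3)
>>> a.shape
(3, 37, 17)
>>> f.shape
(3, 17, 5, 3)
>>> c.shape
(5, 3, 17)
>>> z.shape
(3, 3, 3)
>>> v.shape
(3, 17, 37, 5)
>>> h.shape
(3, 37, 3)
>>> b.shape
(3, 37, 5)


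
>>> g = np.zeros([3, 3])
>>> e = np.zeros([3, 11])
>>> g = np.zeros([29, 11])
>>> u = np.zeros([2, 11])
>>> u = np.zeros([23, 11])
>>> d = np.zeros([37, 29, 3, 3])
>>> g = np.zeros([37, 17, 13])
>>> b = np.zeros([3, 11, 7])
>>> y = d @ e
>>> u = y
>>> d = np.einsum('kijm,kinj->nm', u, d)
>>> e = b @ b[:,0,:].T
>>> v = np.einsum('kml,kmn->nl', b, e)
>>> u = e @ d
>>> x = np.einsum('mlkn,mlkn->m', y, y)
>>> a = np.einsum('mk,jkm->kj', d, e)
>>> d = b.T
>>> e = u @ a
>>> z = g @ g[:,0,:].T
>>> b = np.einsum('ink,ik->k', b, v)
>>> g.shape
(37, 17, 13)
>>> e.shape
(3, 11, 3)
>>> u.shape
(3, 11, 11)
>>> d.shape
(7, 11, 3)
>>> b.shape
(7,)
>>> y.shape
(37, 29, 3, 11)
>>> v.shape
(3, 7)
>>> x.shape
(37,)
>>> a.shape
(11, 3)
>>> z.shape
(37, 17, 37)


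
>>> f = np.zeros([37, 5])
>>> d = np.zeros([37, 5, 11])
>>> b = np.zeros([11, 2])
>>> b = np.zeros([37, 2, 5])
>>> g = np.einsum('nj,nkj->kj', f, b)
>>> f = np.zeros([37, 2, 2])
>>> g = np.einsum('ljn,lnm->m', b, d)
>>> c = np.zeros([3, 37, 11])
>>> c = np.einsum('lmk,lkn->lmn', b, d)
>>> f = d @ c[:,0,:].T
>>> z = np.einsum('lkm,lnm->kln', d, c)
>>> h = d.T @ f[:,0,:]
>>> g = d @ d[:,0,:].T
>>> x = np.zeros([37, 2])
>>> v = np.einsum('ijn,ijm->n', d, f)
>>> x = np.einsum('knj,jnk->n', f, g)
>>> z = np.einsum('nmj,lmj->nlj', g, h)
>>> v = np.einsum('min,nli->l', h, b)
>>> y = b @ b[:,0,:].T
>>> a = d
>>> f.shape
(37, 5, 37)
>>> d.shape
(37, 5, 11)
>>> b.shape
(37, 2, 5)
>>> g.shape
(37, 5, 37)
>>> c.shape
(37, 2, 11)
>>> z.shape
(37, 11, 37)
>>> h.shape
(11, 5, 37)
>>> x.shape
(5,)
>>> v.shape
(2,)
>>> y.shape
(37, 2, 37)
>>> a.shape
(37, 5, 11)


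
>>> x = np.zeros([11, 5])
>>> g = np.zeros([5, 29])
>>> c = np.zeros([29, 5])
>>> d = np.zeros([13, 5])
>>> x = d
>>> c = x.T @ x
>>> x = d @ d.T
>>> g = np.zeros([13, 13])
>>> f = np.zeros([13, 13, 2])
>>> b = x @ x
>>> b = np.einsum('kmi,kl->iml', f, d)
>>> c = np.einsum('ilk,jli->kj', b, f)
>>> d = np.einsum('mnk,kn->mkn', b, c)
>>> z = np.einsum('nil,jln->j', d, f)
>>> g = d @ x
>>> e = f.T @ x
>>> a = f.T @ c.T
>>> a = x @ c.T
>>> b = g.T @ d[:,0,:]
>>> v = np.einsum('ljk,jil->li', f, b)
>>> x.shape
(13, 13)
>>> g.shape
(2, 5, 13)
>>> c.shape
(5, 13)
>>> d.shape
(2, 5, 13)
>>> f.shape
(13, 13, 2)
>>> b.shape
(13, 5, 13)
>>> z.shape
(13,)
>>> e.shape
(2, 13, 13)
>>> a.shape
(13, 5)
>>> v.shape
(13, 5)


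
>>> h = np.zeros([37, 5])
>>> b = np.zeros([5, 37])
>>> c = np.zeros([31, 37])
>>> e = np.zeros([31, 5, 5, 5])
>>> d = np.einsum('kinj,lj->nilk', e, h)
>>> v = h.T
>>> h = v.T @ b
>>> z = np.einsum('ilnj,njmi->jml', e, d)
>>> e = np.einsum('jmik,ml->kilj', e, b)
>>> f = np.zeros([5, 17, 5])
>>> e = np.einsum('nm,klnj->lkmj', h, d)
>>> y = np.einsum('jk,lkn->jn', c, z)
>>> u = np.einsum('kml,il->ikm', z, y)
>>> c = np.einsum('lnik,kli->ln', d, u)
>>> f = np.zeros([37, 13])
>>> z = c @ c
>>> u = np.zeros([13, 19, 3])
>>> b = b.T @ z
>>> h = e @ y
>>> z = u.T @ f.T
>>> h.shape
(5, 5, 37, 5)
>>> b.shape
(37, 5)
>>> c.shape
(5, 5)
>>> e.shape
(5, 5, 37, 31)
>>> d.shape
(5, 5, 37, 31)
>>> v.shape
(5, 37)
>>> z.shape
(3, 19, 37)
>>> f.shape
(37, 13)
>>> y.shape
(31, 5)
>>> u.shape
(13, 19, 3)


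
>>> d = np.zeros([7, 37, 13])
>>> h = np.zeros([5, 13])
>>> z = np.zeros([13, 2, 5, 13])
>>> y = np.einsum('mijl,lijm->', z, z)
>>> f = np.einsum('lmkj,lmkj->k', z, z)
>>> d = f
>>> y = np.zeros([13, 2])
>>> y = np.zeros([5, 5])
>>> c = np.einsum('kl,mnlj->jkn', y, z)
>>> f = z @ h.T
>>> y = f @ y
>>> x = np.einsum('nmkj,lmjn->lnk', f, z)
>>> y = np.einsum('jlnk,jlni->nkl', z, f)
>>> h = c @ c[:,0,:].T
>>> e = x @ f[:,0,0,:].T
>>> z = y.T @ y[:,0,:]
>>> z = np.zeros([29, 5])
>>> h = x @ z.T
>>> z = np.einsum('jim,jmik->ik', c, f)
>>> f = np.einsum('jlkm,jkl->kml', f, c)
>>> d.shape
(5,)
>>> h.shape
(13, 13, 29)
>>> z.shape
(5, 5)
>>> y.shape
(5, 13, 2)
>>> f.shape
(5, 5, 2)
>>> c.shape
(13, 5, 2)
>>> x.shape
(13, 13, 5)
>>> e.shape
(13, 13, 13)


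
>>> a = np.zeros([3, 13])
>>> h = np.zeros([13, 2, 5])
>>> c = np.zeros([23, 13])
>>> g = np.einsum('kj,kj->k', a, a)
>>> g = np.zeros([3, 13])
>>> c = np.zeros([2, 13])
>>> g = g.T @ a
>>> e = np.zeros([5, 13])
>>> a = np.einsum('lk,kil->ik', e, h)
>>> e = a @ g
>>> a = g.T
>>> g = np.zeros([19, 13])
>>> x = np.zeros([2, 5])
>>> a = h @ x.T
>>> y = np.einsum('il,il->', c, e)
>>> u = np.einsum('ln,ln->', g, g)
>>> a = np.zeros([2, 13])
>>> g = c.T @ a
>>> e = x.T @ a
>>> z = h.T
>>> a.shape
(2, 13)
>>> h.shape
(13, 2, 5)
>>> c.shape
(2, 13)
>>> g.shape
(13, 13)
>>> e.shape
(5, 13)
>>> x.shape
(2, 5)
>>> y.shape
()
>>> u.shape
()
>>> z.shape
(5, 2, 13)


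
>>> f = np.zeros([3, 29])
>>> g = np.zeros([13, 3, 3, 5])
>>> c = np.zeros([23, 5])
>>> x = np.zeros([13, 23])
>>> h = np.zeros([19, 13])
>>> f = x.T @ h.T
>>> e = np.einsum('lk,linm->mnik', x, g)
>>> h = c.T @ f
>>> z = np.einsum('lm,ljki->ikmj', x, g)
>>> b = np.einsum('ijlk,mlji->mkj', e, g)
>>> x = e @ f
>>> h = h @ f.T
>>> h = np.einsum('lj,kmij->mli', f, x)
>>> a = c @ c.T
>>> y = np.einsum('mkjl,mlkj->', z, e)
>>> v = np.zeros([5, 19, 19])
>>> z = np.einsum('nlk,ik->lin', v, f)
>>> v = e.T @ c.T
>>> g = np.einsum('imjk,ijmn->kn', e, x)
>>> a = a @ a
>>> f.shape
(23, 19)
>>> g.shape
(23, 19)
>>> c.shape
(23, 5)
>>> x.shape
(5, 3, 3, 19)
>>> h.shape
(3, 23, 3)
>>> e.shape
(5, 3, 3, 23)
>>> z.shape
(19, 23, 5)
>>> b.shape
(13, 23, 3)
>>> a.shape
(23, 23)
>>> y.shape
()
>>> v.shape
(23, 3, 3, 23)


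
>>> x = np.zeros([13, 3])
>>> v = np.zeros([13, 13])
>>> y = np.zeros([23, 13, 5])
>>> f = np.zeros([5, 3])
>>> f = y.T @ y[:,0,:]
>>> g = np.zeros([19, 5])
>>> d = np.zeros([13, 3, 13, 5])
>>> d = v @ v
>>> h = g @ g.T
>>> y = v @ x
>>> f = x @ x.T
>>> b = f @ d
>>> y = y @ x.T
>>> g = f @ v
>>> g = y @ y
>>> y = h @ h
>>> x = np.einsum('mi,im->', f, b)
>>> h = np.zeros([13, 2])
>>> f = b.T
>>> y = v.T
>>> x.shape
()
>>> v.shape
(13, 13)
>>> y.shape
(13, 13)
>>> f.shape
(13, 13)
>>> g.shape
(13, 13)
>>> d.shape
(13, 13)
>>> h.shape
(13, 2)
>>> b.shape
(13, 13)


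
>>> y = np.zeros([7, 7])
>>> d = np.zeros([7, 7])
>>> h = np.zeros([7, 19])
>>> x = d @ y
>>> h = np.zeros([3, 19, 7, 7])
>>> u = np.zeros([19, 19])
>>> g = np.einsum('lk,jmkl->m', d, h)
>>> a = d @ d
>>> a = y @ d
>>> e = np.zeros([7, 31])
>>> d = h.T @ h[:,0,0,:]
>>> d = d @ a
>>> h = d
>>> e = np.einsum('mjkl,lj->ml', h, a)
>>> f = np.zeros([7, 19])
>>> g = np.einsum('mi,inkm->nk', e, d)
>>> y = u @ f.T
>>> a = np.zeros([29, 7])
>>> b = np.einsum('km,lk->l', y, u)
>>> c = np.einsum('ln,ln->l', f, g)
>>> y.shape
(19, 7)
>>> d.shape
(7, 7, 19, 7)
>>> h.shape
(7, 7, 19, 7)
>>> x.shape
(7, 7)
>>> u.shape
(19, 19)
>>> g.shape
(7, 19)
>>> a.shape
(29, 7)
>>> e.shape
(7, 7)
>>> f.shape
(7, 19)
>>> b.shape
(19,)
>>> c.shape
(7,)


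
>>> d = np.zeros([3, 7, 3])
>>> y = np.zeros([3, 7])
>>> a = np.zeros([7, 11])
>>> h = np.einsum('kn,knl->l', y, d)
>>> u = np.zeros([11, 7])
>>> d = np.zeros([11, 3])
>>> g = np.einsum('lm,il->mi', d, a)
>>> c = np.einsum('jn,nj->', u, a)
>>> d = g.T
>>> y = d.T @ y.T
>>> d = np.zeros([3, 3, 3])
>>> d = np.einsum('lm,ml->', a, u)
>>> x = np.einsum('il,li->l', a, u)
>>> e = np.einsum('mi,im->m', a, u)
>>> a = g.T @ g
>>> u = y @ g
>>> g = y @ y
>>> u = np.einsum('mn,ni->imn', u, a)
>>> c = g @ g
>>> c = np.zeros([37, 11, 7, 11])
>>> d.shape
()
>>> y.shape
(3, 3)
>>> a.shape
(7, 7)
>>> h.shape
(3,)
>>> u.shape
(7, 3, 7)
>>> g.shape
(3, 3)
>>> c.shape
(37, 11, 7, 11)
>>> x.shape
(11,)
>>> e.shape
(7,)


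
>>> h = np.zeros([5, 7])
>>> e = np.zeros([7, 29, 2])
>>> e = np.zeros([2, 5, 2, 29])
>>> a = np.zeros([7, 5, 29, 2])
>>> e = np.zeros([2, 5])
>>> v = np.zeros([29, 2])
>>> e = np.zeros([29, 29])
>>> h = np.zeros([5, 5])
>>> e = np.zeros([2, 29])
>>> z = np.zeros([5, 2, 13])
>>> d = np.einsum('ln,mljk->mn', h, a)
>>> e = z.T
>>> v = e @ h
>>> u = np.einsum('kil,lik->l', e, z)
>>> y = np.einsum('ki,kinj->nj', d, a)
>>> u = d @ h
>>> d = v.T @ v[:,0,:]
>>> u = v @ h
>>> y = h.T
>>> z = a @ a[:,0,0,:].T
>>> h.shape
(5, 5)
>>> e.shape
(13, 2, 5)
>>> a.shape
(7, 5, 29, 2)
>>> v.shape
(13, 2, 5)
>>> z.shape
(7, 5, 29, 7)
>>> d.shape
(5, 2, 5)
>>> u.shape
(13, 2, 5)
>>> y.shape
(5, 5)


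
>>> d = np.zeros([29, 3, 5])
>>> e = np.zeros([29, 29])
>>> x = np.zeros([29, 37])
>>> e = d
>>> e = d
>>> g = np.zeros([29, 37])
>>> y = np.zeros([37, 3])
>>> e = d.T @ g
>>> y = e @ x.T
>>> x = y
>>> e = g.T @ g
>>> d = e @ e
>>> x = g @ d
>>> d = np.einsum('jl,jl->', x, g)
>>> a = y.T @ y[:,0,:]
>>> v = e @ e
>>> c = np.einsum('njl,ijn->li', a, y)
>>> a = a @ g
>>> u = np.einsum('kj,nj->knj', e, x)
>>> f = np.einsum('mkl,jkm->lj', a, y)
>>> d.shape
()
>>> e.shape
(37, 37)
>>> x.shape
(29, 37)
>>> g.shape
(29, 37)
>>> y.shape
(5, 3, 29)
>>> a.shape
(29, 3, 37)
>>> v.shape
(37, 37)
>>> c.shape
(29, 5)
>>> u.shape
(37, 29, 37)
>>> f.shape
(37, 5)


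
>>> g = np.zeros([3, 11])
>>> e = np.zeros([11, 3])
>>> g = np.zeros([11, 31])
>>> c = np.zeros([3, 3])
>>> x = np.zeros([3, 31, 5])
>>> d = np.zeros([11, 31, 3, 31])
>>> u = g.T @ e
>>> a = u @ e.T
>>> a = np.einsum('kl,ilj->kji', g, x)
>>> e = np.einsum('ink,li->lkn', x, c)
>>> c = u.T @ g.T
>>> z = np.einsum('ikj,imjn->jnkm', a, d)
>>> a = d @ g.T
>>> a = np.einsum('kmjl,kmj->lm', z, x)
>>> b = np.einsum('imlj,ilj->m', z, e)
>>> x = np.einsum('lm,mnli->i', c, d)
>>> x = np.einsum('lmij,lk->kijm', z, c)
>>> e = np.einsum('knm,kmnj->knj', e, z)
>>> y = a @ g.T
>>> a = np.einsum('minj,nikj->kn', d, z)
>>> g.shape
(11, 31)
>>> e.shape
(3, 5, 31)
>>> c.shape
(3, 11)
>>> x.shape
(11, 5, 31, 31)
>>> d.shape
(11, 31, 3, 31)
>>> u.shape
(31, 3)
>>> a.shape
(5, 3)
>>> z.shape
(3, 31, 5, 31)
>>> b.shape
(31,)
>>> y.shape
(31, 11)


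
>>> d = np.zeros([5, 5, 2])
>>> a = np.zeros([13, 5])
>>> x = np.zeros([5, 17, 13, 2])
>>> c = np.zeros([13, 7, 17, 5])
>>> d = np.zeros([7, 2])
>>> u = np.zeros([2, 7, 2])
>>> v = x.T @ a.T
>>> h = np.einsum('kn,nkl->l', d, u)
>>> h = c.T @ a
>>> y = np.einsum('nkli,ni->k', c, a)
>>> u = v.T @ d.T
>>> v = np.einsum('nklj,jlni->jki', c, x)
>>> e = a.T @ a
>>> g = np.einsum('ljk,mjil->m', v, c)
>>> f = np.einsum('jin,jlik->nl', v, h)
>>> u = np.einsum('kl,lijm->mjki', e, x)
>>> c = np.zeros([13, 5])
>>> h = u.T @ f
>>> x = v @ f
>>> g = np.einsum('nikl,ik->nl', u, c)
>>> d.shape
(7, 2)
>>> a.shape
(13, 5)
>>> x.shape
(5, 7, 17)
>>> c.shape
(13, 5)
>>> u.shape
(2, 13, 5, 17)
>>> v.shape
(5, 7, 2)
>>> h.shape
(17, 5, 13, 17)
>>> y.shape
(7,)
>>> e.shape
(5, 5)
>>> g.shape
(2, 17)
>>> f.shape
(2, 17)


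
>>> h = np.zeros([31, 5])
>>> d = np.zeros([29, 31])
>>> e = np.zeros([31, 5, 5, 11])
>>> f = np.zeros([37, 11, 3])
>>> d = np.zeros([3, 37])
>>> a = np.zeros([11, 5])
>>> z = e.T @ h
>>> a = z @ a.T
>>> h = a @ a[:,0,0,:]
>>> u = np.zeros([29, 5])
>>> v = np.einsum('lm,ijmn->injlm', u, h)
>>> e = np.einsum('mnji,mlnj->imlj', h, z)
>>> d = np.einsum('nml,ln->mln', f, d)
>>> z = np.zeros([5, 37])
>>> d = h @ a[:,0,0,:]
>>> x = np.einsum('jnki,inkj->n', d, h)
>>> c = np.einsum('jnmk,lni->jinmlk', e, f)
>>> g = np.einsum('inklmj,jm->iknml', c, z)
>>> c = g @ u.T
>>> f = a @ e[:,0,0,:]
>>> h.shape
(11, 5, 5, 11)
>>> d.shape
(11, 5, 5, 11)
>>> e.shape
(11, 11, 5, 5)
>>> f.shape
(11, 5, 5, 5)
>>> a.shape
(11, 5, 5, 11)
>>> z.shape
(5, 37)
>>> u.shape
(29, 5)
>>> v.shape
(11, 11, 5, 29, 5)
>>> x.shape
(5,)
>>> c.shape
(11, 11, 3, 37, 29)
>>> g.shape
(11, 11, 3, 37, 5)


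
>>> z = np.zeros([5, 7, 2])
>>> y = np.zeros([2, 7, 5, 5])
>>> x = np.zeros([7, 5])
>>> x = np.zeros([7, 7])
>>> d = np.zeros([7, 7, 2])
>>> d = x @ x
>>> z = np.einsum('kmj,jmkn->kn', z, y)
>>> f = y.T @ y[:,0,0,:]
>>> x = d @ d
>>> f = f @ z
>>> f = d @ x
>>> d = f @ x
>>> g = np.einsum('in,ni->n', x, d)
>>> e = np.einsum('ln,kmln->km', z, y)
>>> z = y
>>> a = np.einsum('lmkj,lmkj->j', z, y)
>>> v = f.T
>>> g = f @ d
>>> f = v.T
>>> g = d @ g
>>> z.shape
(2, 7, 5, 5)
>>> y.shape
(2, 7, 5, 5)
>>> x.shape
(7, 7)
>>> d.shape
(7, 7)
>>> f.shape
(7, 7)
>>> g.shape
(7, 7)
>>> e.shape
(2, 7)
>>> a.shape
(5,)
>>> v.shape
(7, 7)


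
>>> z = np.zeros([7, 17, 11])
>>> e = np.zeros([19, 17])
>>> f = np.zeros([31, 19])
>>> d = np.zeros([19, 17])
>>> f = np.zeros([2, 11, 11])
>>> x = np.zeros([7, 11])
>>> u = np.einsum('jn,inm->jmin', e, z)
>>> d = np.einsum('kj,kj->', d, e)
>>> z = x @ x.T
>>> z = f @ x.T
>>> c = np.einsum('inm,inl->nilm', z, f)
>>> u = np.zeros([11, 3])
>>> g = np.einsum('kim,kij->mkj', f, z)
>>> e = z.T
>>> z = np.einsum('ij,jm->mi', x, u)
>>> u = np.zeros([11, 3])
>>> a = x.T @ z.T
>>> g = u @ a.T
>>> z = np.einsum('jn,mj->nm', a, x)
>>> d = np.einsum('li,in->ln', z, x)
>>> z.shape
(3, 7)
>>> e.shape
(7, 11, 2)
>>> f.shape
(2, 11, 11)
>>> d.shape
(3, 11)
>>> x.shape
(7, 11)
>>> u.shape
(11, 3)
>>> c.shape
(11, 2, 11, 7)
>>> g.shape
(11, 11)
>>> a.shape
(11, 3)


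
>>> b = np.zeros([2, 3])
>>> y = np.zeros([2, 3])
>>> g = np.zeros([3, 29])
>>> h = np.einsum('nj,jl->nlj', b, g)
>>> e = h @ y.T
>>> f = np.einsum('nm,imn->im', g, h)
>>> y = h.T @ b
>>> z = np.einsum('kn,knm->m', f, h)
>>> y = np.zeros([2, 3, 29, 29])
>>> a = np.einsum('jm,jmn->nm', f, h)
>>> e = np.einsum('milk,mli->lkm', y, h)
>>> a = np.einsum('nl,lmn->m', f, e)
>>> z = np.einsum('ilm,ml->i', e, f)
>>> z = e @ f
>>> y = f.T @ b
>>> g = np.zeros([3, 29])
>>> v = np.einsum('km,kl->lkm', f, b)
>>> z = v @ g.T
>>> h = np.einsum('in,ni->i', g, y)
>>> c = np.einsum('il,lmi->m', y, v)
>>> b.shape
(2, 3)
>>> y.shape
(29, 3)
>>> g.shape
(3, 29)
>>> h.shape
(3,)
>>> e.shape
(29, 29, 2)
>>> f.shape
(2, 29)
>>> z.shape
(3, 2, 3)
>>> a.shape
(29,)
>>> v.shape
(3, 2, 29)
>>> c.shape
(2,)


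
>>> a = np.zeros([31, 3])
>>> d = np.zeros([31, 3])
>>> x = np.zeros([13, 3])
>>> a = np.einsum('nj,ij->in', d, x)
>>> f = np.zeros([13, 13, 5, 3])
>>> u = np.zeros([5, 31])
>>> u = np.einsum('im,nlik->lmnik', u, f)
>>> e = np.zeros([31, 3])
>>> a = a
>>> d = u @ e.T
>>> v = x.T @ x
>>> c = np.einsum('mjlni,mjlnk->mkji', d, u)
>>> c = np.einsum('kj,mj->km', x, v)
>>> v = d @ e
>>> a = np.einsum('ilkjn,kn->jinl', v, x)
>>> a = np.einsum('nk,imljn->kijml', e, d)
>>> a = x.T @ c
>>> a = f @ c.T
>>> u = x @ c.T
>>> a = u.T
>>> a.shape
(13, 13)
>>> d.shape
(13, 31, 13, 5, 31)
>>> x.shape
(13, 3)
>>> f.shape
(13, 13, 5, 3)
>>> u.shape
(13, 13)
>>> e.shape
(31, 3)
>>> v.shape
(13, 31, 13, 5, 3)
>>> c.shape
(13, 3)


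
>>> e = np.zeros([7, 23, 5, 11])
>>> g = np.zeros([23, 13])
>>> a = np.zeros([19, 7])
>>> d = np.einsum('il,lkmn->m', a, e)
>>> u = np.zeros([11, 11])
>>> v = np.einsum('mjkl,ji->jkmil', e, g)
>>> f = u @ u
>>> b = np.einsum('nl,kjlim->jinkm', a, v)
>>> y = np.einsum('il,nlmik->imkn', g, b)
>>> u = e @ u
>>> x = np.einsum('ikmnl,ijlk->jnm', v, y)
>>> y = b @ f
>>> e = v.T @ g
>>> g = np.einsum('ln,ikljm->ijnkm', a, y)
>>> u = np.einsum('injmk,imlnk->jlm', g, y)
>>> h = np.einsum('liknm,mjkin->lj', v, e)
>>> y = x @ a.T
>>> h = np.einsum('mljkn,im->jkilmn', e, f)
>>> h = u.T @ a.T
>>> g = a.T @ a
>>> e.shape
(11, 13, 7, 5, 13)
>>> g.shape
(7, 7)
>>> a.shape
(19, 7)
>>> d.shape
(5,)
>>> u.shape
(7, 19, 13)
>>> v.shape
(23, 5, 7, 13, 11)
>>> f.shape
(11, 11)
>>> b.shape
(5, 13, 19, 23, 11)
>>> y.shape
(19, 13, 19)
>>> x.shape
(19, 13, 7)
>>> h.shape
(13, 19, 19)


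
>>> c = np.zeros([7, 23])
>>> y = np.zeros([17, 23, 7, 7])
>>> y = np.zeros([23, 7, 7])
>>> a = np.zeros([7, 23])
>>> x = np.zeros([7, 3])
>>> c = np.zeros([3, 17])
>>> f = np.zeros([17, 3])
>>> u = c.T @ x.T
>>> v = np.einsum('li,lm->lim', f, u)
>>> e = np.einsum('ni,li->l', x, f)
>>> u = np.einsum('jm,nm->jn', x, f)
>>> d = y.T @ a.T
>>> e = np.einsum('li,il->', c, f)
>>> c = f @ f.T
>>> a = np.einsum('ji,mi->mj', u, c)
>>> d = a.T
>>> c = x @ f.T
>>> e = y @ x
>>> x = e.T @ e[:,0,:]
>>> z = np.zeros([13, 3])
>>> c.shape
(7, 17)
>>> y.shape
(23, 7, 7)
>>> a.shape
(17, 7)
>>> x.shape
(3, 7, 3)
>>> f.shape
(17, 3)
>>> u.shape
(7, 17)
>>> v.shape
(17, 3, 7)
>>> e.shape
(23, 7, 3)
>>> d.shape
(7, 17)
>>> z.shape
(13, 3)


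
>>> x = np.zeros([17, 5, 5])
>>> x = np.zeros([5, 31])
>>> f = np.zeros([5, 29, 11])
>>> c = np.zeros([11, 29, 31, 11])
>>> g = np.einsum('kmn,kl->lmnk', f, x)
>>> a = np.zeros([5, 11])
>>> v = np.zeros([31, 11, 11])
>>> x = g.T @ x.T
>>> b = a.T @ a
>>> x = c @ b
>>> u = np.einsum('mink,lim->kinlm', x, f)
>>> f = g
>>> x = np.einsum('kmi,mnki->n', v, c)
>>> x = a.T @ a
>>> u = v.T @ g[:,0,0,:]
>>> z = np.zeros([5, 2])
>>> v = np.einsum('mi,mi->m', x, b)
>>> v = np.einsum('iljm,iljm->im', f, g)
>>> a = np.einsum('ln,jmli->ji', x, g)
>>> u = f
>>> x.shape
(11, 11)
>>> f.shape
(31, 29, 11, 5)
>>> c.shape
(11, 29, 31, 11)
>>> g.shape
(31, 29, 11, 5)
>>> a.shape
(31, 5)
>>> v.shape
(31, 5)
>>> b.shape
(11, 11)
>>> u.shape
(31, 29, 11, 5)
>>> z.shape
(5, 2)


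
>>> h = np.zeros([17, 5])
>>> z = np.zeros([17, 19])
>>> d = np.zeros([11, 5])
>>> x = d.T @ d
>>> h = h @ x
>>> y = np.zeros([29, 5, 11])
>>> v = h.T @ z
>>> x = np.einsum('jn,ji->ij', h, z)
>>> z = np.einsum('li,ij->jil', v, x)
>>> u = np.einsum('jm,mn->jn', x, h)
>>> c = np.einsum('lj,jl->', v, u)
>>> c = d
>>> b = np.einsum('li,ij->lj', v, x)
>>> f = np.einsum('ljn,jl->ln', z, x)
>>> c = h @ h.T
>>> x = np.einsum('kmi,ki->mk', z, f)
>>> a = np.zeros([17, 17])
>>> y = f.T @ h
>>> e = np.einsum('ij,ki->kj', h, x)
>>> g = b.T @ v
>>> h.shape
(17, 5)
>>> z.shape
(17, 19, 5)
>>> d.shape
(11, 5)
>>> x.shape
(19, 17)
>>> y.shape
(5, 5)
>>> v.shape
(5, 19)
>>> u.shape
(19, 5)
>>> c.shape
(17, 17)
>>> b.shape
(5, 17)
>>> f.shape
(17, 5)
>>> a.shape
(17, 17)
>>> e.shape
(19, 5)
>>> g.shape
(17, 19)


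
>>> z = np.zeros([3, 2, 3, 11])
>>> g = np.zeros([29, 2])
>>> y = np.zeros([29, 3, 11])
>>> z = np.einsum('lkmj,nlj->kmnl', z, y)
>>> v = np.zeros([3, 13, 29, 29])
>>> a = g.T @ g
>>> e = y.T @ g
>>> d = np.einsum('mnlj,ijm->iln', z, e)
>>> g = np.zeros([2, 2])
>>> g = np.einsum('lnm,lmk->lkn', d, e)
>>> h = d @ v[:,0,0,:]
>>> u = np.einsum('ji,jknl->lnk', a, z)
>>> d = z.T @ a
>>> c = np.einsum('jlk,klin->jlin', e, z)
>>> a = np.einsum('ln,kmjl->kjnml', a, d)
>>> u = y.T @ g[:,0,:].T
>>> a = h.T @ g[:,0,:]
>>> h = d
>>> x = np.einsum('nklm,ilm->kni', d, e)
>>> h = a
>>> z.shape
(2, 3, 29, 3)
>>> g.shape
(11, 2, 29)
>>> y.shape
(29, 3, 11)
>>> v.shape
(3, 13, 29, 29)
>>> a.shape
(29, 29, 29)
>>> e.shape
(11, 3, 2)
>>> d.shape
(3, 29, 3, 2)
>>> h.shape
(29, 29, 29)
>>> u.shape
(11, 3, 11)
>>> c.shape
(11, 3, 29, 3)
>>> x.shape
(29, 3, 11)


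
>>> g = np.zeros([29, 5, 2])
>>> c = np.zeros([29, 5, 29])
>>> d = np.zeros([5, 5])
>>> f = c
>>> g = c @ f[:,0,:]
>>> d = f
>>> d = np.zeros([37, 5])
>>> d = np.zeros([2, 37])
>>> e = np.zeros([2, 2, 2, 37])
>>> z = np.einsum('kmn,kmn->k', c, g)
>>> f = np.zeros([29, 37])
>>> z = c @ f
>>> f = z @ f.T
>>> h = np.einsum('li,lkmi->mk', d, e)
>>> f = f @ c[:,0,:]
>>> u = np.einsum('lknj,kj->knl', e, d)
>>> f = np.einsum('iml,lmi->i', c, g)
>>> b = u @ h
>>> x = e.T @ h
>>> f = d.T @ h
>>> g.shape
(29, 5, 29)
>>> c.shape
(29, 5, 29)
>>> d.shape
(2, 37)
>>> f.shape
(37, 2)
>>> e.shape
(2, 2, 2, 37)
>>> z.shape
(29, 5, 37)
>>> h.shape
(2, 2)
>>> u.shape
(2, 2, 2)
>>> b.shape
(2, 2, 2)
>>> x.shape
(37, 2, 2, 2)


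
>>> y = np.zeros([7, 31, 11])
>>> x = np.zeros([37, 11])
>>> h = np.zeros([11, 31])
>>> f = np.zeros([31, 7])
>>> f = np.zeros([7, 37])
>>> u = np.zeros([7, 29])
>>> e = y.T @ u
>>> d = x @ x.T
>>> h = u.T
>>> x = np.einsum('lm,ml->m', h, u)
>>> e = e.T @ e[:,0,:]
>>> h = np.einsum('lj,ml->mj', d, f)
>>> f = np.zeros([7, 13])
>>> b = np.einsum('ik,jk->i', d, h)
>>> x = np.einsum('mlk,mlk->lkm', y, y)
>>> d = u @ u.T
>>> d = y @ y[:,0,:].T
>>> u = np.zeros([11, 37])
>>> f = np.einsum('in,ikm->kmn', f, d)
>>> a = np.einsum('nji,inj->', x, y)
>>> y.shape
(7, 31, 11)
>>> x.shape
(31, 11, 7)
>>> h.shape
(7, 37)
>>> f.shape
(31, 7, 13)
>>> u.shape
(11, 37)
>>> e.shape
(29, 31, 29)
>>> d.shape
(7, 31, 7)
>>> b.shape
(37,)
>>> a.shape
()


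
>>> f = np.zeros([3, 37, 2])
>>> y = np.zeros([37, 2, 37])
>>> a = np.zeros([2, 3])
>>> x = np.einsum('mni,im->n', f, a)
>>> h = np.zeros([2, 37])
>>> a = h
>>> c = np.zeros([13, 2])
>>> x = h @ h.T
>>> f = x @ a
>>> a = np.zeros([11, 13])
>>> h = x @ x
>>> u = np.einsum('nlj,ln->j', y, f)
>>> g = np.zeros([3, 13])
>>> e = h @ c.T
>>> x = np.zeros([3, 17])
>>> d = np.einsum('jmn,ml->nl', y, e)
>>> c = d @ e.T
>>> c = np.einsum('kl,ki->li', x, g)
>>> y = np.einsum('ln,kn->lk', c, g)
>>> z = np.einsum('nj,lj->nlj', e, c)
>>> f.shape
(2, 37)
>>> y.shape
(17, 3)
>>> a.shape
(11, 13)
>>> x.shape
(3, 17)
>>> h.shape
(2, 2)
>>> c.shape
(17, 13)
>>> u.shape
(37,)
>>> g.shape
(3, 13)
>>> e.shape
(2, 13)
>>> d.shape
(37, 13)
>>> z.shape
(2, 17, 13)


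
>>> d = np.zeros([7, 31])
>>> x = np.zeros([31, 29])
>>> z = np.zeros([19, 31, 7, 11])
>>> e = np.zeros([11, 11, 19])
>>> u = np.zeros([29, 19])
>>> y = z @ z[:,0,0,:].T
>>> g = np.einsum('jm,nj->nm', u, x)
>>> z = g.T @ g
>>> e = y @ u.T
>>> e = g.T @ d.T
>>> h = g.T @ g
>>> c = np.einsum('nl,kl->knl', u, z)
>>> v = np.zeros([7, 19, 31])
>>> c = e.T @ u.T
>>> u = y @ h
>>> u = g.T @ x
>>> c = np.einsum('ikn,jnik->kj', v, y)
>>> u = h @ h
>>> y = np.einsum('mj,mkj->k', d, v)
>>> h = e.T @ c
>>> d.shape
(7, 31)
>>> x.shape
(31, 29)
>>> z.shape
(19, 19)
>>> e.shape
(19, 7)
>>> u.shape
(19, 19)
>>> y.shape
(19,)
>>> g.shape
(31, 19)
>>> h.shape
(7, 19)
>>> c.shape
(19, 19)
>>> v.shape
(7, 19, 31)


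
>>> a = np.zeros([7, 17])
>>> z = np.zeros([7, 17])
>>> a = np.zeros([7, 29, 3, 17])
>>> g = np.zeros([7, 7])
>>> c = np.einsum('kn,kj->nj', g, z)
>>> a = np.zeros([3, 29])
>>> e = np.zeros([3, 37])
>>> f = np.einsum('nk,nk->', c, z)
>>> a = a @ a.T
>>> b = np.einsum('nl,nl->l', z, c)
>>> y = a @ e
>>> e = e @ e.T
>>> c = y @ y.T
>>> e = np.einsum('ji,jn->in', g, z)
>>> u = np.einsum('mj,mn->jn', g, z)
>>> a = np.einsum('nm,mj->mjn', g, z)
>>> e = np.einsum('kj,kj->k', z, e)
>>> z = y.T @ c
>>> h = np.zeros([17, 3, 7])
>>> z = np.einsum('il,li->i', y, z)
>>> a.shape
(7, 17, 7)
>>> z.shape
(3,)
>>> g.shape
(7, 7)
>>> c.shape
(3, 3)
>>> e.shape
(7,)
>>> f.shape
()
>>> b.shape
(17,)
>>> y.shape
(3, 37)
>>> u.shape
(7, 17)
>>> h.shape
(17, 3, 7)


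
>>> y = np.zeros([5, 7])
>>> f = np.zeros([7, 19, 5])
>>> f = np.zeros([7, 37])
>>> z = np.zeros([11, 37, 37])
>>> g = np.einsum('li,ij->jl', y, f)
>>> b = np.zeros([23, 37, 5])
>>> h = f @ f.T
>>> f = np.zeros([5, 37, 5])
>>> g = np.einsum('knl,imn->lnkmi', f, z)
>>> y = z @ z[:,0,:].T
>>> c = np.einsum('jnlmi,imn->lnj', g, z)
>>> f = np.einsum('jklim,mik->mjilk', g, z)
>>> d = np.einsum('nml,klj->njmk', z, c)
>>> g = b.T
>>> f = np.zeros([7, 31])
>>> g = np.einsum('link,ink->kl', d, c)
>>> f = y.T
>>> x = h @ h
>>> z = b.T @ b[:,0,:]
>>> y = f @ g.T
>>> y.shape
(11, 37, 5)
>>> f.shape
(11, 37, 11)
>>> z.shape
(5, 37, 5)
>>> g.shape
(5, 11)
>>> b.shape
(23, 37, 5)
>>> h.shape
(7, 7)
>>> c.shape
(5, 37, 5)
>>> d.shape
(11, 5, 37, 5)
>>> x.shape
(7, 7)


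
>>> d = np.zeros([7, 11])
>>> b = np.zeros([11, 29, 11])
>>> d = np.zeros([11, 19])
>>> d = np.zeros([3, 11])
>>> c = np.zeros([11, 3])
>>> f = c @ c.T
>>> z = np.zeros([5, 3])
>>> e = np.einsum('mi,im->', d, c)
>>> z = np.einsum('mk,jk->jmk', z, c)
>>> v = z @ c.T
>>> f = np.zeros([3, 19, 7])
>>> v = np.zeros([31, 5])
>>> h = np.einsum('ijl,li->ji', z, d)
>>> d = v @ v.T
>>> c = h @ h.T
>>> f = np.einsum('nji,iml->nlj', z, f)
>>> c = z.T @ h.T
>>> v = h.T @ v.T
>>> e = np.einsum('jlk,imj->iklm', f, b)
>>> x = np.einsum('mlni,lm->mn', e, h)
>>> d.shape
(31, 31)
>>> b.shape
(11, 29, 11)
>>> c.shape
(3, 5, 5)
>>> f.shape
(11, 7, 5)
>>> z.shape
(11, 5, 3)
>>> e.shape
(11, 5, 7, 29)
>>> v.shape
(11, 31)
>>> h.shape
(5, 11)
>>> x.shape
(11, 7)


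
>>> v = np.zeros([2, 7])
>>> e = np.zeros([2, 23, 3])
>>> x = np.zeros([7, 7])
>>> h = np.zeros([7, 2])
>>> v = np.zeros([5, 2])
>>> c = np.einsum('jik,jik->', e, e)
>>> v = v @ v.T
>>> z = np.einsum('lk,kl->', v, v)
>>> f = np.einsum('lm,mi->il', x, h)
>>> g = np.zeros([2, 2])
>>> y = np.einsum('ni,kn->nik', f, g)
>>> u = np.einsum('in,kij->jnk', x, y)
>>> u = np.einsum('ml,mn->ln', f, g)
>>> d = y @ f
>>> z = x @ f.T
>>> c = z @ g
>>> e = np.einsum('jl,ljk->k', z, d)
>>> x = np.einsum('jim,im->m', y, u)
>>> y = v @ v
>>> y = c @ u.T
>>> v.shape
(5, 5)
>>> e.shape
(7,)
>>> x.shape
(2,)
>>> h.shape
(7, 2)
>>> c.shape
(7, 2)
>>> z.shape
(7, 2)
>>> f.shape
(2, 7)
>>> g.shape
(2, 2)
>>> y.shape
(7, 7)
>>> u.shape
(7, 2)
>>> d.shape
(2, 7, 7)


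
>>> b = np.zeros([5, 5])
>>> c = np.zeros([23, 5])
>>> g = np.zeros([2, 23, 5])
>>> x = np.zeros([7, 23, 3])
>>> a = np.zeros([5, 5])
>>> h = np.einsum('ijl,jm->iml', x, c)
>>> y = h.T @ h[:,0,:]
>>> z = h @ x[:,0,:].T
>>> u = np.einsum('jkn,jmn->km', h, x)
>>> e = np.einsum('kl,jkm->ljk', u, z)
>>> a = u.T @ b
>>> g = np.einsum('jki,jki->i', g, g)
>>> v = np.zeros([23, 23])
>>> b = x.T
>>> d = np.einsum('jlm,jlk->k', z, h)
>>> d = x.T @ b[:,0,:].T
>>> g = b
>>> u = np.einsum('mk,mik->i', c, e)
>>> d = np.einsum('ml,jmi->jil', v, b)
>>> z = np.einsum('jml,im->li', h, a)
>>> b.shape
(3, 23, 7)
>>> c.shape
(23, 5)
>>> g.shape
(3, 23, 7)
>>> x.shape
(7, 23, 3)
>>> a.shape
(23, 5)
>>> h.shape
(7, 5, 3)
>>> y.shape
(3, 5, 3)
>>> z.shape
(3, 23)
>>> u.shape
(7,)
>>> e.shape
(23, 7, 5)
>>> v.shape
(23, 23)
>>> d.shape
(3, 7, 23)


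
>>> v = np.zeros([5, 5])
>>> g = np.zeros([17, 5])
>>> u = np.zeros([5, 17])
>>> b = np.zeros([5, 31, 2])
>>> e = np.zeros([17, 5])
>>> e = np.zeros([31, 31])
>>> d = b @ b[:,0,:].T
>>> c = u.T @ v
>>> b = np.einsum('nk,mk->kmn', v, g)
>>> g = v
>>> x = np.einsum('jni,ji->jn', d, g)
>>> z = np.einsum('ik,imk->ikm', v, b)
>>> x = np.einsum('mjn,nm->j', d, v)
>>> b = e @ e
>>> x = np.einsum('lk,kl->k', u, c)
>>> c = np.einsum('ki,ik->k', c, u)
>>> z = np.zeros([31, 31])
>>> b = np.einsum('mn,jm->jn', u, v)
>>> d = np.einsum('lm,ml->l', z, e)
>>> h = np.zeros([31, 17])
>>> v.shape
(5, 5)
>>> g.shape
(5, 5)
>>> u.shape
(5, 17)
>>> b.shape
(5, 17)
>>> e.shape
(31, 31)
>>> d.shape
(31,)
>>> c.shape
(17,)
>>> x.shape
(17,)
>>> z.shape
(31, 31)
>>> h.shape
(31, 17)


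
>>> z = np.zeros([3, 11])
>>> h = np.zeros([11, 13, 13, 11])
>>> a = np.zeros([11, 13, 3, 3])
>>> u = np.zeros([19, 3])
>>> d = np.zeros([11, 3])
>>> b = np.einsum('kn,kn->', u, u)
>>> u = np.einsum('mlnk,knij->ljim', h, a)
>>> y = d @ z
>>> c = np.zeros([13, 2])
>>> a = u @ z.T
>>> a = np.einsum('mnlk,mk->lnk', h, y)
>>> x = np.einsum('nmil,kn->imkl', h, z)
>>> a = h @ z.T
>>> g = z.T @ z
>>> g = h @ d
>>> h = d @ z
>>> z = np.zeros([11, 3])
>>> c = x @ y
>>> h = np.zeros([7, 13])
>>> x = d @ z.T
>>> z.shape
(11, 3)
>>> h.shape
(7, 13)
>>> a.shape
(11, 13, 13, 3)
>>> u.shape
(13, 3, 3, 11)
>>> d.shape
(11, 3)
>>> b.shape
()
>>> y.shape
(11, 11)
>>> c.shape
(13, 13, 3, 11)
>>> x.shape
(11, 11)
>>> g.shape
(11, 13, 13, 3)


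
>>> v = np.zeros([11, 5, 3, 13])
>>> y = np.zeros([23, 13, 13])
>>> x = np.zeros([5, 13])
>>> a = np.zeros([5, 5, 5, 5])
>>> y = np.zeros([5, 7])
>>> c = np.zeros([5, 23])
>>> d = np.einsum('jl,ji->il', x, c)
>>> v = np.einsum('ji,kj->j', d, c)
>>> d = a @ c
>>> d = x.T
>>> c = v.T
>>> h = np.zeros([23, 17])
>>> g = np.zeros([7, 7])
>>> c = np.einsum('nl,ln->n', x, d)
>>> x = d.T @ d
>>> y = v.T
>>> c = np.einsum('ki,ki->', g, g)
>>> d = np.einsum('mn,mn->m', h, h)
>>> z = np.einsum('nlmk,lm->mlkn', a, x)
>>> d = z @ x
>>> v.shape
(23,)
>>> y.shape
(23,)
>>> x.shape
(5, 5)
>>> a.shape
(5, 5, 5, 5)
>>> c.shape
()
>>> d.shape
(5, 5, 5, 5)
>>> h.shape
(23, 17)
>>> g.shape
(7, 7)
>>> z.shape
(5, 5, 5, 5)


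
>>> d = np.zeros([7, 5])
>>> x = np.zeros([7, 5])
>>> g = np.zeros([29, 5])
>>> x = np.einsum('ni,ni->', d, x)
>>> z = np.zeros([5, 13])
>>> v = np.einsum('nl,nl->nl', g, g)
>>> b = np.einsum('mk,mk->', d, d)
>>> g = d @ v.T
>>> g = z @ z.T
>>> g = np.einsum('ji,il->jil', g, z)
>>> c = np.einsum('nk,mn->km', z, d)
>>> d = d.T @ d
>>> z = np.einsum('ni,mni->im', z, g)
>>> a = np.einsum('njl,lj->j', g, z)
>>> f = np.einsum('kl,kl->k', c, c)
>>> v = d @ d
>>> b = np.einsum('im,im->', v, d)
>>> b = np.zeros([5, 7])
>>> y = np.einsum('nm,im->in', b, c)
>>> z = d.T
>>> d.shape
(5, 5)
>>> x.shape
()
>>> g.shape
(5, 5, 13)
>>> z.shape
(5, 5)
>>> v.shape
(5, 5)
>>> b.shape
(5, 7)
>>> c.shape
(13, 7)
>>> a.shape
(5,)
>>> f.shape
(13,)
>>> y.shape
(13, 5)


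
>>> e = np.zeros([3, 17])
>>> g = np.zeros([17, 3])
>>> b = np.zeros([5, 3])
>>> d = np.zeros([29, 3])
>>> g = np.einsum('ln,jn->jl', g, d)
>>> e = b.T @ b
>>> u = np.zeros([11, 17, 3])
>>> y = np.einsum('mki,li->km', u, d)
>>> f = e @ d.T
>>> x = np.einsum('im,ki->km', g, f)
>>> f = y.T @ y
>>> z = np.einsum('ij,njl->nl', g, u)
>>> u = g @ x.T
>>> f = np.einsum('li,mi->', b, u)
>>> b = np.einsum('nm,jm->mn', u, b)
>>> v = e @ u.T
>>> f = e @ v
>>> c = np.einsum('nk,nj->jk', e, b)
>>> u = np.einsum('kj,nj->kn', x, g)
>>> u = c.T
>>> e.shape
(3, 3)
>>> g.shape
(29, 17)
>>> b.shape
(3, 29)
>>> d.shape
(29, 3)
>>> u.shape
(3, 29)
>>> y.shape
(17, 11)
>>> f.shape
(3, 29)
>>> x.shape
(3, 17)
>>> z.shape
(11, 3)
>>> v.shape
(3, 29)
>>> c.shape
(29, 3)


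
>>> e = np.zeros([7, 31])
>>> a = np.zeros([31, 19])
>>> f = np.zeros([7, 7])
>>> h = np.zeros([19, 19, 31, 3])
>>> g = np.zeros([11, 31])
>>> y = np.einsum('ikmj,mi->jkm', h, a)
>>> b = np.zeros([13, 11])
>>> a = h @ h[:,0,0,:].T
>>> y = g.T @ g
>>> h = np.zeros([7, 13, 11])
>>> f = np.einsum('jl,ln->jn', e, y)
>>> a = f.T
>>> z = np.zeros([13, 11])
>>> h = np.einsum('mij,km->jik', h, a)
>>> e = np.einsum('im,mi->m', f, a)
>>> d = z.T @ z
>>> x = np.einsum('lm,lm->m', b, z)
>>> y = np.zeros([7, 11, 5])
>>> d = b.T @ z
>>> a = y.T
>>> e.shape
(31,)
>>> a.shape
(5, 11, 7)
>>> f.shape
(7, 31)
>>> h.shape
(11, 13, 31)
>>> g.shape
(11, 31)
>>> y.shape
(7, 11, 5)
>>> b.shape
(13, 11)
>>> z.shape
(13, 11)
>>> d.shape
(11, 11)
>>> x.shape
(11,)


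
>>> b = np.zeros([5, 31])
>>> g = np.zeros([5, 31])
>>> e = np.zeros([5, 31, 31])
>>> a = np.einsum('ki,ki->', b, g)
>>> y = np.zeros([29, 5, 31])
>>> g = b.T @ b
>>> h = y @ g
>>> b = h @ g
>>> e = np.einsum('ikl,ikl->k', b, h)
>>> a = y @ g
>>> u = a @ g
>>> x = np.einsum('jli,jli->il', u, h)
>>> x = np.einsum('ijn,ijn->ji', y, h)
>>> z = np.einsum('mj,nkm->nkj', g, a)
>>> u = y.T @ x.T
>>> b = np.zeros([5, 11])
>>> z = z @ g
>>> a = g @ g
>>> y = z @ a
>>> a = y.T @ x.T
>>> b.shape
(5, 11)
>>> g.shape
(31, 31)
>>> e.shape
(5,)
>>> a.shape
(31, 5, 5)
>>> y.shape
(29, 5, 31)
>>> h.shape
(29, 5, 31)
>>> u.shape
(31, 5, 5)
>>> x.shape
(5, 29)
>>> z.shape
(29, 5, 31)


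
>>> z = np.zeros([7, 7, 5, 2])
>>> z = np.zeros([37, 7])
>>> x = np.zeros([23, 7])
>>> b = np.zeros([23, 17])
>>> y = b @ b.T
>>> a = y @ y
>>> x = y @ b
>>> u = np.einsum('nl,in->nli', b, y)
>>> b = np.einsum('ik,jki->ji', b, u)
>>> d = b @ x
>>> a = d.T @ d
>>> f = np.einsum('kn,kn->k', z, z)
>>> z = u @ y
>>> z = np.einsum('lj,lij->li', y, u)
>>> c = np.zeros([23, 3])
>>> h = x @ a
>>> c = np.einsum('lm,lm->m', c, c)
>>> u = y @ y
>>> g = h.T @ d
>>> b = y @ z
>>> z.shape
(23, 17)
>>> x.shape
(23, 17)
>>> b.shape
(23, 17)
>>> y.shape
(23, 23)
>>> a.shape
(17, 17)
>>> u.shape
(23, 23)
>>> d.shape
(23, 17)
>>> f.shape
(37,)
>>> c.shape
(3,)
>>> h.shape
(23, 17)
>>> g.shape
(17, 17)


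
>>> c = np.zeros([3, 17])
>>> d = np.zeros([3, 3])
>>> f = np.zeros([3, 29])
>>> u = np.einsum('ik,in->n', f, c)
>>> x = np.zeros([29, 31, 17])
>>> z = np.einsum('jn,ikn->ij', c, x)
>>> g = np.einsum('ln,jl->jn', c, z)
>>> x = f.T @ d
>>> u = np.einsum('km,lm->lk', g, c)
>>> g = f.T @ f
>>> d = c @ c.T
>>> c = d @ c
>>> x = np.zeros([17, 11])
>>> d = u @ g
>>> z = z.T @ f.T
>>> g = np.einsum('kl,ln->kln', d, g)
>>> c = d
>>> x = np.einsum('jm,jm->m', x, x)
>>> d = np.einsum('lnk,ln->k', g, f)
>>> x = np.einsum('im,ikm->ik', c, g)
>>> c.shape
(3, 29)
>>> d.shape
(29,)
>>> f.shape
(3, 29)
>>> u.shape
(3, 29)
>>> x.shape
(3, 29)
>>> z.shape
(3, 3)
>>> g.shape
(3, 29, 29)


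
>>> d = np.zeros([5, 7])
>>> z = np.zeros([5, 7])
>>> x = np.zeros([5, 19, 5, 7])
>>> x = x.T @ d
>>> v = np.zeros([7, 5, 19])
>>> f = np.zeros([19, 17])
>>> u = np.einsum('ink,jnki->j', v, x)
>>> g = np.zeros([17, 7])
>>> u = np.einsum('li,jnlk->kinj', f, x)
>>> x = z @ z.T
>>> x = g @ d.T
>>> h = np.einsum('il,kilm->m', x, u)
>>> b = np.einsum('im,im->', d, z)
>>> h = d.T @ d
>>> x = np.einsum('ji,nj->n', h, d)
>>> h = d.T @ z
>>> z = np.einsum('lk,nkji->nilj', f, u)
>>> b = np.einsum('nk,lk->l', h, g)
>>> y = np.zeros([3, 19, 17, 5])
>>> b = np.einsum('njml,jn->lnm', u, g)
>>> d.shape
(5, 7)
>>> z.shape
(7, 7, 19, 5)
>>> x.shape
(5,)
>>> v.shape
(7, 5, 19)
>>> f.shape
(19, 17)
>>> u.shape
(7, 17, 5, 7)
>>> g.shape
(17, 7)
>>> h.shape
(7, 7)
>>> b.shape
(7, 7, 5)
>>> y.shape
(3, 19, 17, 5)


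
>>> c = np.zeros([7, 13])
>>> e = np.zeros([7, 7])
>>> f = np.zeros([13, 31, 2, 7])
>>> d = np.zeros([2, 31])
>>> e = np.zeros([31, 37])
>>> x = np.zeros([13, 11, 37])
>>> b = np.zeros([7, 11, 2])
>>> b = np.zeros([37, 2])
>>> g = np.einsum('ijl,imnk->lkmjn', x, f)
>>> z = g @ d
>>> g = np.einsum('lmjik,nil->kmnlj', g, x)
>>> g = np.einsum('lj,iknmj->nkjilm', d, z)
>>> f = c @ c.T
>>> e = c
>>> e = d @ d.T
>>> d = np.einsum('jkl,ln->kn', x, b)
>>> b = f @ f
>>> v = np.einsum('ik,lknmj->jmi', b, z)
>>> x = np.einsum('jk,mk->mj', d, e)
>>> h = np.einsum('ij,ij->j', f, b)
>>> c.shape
(7, 13)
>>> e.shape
(2, 2)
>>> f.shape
(7, 7)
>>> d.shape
(11, 2)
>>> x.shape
(2, 11)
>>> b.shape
(7, 7)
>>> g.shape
(31, 7, 31, 37, 2, 11)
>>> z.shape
(37, 7, 31, 11, 31)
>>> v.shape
(31, 11, 7)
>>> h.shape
(7,)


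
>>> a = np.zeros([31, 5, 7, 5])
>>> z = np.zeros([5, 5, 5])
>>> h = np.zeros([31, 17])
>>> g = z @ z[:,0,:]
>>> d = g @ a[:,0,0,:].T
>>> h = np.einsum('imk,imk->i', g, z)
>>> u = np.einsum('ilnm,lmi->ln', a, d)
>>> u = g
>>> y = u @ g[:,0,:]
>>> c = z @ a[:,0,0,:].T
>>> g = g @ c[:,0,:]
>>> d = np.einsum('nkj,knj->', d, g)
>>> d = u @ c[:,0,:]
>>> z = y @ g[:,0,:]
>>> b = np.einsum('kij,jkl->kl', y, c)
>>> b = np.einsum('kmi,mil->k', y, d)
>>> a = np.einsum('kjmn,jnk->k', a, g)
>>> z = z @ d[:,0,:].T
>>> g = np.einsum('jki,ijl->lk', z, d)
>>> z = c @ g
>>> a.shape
(31,)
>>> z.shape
(5, 5, 5)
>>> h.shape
(5,)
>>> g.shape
(31, 5)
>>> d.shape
(5, 5, 31)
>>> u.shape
(5, 5, 5)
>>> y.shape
(5, 5, 5)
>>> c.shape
(5, 5, 31)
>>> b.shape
(5,)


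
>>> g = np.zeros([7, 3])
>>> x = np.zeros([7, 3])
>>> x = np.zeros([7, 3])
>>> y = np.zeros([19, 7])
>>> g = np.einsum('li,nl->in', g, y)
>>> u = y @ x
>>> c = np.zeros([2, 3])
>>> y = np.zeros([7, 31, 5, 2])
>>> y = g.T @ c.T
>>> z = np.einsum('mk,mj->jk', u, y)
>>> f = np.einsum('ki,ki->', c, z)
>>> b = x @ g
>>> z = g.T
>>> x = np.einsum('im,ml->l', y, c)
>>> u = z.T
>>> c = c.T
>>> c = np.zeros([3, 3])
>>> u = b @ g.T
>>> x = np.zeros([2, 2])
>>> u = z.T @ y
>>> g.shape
(3, 19)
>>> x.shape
(2, 2)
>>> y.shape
(19, 2)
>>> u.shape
(3, 2)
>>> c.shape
(3, 3)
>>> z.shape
(19, 3)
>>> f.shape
()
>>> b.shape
(7, 19)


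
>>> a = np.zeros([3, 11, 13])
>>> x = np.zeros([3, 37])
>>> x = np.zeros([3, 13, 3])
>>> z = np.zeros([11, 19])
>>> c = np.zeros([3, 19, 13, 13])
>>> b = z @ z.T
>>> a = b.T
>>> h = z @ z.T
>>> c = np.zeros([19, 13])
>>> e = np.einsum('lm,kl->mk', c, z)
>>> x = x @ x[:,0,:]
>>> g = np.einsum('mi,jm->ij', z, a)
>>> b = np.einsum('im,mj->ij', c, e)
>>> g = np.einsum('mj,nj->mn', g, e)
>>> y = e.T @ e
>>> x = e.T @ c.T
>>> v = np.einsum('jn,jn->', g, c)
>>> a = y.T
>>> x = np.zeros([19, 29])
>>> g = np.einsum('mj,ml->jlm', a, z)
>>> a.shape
(11, 11)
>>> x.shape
(19, 29)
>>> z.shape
(11, 19)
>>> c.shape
(19, 13)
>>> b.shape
(19, 11)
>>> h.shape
(11, 11)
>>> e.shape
(13, 11)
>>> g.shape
(11, 19, 11)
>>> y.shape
(11, 11)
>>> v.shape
()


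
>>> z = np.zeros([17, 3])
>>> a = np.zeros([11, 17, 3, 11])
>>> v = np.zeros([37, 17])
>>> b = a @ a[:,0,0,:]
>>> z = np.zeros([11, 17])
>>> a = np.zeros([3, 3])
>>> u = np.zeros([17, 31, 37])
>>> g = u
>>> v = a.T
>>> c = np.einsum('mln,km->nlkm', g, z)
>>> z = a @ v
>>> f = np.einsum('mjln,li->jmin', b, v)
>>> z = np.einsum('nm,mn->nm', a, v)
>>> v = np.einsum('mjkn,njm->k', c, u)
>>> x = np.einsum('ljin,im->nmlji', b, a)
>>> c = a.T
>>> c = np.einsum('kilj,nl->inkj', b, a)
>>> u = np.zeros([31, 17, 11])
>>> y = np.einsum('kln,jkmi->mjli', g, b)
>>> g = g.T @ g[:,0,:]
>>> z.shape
(3, 3)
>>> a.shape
(3, 3)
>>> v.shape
(11,)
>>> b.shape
(11, 17, 3, 11)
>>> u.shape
(31, 17, 11)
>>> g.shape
(37, 31, 37)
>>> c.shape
(17, 3, 11, 11)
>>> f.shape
(17, 11, 3, 11)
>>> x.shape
(11, 3, 11, 17, 3)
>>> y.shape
(3, 11, 31, 11)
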